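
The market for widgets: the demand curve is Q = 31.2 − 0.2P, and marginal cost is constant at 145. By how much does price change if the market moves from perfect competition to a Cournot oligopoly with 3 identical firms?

Price rises by 2.75

Inverting demand: P = 156 − 5Q.
Under competition P = MC = 145, so Q = (156 − 145)/5 = 2.2.
In a 3-firm Cournot equilibrium, symmetry and the first-order condition give q = (156 − 145)/(20) = 0.55. So Q = 1.65 and P = 147.75.
Change in price: 147.75 − 145 = 2.75.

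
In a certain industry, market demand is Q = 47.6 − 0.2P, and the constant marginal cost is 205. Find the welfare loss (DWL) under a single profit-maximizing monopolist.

Inverting demand: P = 238 − 5Q.
Competitive firms price at marginal cost: P = 205, giving Q = 6.6.
The monopolist equates marginal revenue to marginal cost: 238 − 10Q = 205, so Q = 3.3. From demand, P = 221.5.
DWL is the triangle between Q = 3.3 and Q = 6.6: ½·(6.6 − 3.3)·(221.5 − 205) = 27.225.

DWL = 27.225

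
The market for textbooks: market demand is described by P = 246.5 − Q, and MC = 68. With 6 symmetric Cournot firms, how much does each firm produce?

q_i = 25.5

Cournot with 6 identical firms: the symmetric best-response condition is 246.5 − 7q = 68. Each firm produces q = 25.5, total output Q = 153, price P = 93.5.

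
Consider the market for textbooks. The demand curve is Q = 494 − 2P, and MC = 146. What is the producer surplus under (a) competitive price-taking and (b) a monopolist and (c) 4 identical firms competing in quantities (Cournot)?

Competition: PS = 0; Monopoly: PS = 5100.5; Cournot: PS = 3264.32

Inverting demand: P = 247 − 0.5Q.
Competitive firms price at marginal cost: P = 146, giving Q = 202.
PS = (146 − 146)·202 = 0.
Monopoly sets MR = MC: 247 − Q = 146 ⇒ Q = 101, P = 247 − 0.5·101 = 196.5.
PS = (196.5 − 146)·101 = 5100.5.
Cournot with 4 identical firms: the symmetric best-response condition is 247 − 2.5q = 146. Each firm produces q = 40.4, total output Q = 161.6, price P = 166.2.
PS = (166.2 − 146)·161.6 = 3264.32.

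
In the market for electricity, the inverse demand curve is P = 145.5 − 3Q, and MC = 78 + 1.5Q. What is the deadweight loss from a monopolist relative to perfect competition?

DWL = 81

Under competition P = MC: 145.5 − 3Q = 78 + 1.5Q ⇒ Q = 15, P = 100.5.
The monopolist equates marginal revenue to marginal cost: 145.5 − 6Q = 78 + 1.5Q, so Q = 9. From demand, P = 118.5.
CS = ½·(145.5 − 100.5)·15 = 337.5; PS = (100.5·15 − 78·15 − ½·1.5·15²) = 168.75; TS = 506.25.
CS = ½·(145.5 − 118.5)·9 = 121.5; PS = (118.5·9 − 78·9 − ½·1.5·9²) = 303.75; TS = 425.25.
DWL = 506.25 − 425.25 = 81.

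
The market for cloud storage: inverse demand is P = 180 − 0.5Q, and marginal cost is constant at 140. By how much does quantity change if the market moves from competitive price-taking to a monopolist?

Perfect competition: P = MC = 140, so 180 − 0.5Q = 140 and Q = 80.
Monopoly sets MR = MC: 180 − Q = 140 ⇒ Q = 40, P = 180 − 0.5·40 = 160.
Change in quantity: 40 − 80 = −40.

Quantity falls by 40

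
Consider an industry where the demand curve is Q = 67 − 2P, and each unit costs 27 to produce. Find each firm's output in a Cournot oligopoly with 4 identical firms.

q_i = 2.6

Inverting demand: P = 33.5 − 0.5Q.
Cournot with 4 identical firms: the symmetric best-response condition is 33.5 − 2.5q = 27. Each firm produces q = 2.6, total output Q = 10.4, price P = 28.3.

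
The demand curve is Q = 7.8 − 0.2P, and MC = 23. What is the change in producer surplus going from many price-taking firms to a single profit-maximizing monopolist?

PS rises by 12.8

Inverting demand: P = 39 − 5Q.
Under competition P = MC = 23, so Q = (39 − 23)/5 = 3.2.
PS = (23 − 23)·3.2 = 0.
The monopolist equates marginal revenue to marginal cost: 39 − 10Q = 23, so Q = 1.6. From demand, P = 31.
PS = (31 − 23)·1.6 = 12.8.
Change in producer surplus: 12.8 − 0 = 12.8.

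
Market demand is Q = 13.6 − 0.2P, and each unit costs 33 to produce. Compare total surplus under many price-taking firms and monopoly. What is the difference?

TS falls by 30.625

Inverting demand: P = 68 − 5Q.
Under competition P = MC = 33, so Q = (68 − 33)/5 = 7.
CS = ½·(68 − 33)·7 = 122.5; PS = (33 − 33)·7 = 0; TS = 122.5.
Monopoly sets MR = MC: 68 − 10Q = 33 ⇒ Q = 3.5, P = 68 − 5·3.5 = 50.5.
CS = ½·(68 − 50.5)·3.5 = 30.625; PS = (50.5 − 33)·3.5 = 61.25; TS = 91.875.
Change in total surplus: 91.875 − 122.5 = −30.625.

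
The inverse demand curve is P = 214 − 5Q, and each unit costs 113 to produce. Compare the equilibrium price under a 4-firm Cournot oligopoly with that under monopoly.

In a 4-firm Cournot equilibrium, symmetry and the first-order condition give q = (214 − 113)/(25) = 4.04. So Q = 16.16 and P = 133.2.
Monopoly sets MR = MC: 214 − 10Q = 113 ⇒ Q = 10.1, P = 214 − 5·10.1 = 163.5.

Cournot: P = 133.2; Monopoly: P = 163.5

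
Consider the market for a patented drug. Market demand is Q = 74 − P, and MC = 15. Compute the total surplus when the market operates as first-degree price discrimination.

Inverting demand: P = 74 − Q.
With perfect price discrimination, output is the efficient level Q = 59 (where demand meets MC), but every buyer pays their willingness to pay: CS = 0 and PS = total surplus.
TS = 1740.5 (equal to competitive TS).

TS = 1740.5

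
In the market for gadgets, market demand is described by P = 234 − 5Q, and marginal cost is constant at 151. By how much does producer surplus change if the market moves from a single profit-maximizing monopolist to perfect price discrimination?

Producer surplus rises by 344.45

Monopoly sets MR = MC: 234 − 10Q = 151 ⇒ Q = 8.3, P = 234 − 5·8.3 = 192.5.
PS = (192.5 − 151)·8.3 = 344.45.
Under first-degree price discrimination the firm charges each unit its demand price and produces up to where P = MC, i.e. Q = 16.6. Consumer surplus is zero; producer surplus equals total surplus.
PS = ½·(234 − 151)·16.6 = 688.9.
Change in producer surplus: 688.9 − 344.45 = 344.45.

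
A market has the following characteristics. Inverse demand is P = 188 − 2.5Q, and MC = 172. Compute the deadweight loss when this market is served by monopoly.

Competitive firms price at marginal cost: P = 172, giving Q = 6.4.
A monopolist chooses Q where MR = MC. MR = 188 − 5Q; setting this equal to 172 gives Q = 3.2 and P = 180.
DWL is the triangle between Q = 3.2 and Q = 6.4: ½·(6.4 − 3.2)·(180 − 172) = 12.8.

DWL = 12.8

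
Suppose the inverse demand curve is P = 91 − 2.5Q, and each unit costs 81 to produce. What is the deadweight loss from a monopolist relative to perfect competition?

Perfect competition: P = MC = 81, so 91 − 2.5Q = 81 and Q = 4.
Monopoly sets MR = MC: 91 − 5Q = 81 ⇒ Q = 2, P = 91 − 2.5·2 = 86.
DWL is the triangle between Q = 2 and Q = 4: ½·(4 − 2)·(86 − 81) = 5.

DWL = 5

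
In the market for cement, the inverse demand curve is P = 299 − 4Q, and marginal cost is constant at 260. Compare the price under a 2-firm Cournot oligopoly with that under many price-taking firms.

Cournot: P = 273; Competition: P = 260

In a 2-firm Cournot equilibrium, symmetry and the first-order condition give q = (299 − 260)/(12) = 3.25. So Q = 6.5 and P = 273.
Competitive firms price at marginal cost: P = 260, giving Q = 9.75.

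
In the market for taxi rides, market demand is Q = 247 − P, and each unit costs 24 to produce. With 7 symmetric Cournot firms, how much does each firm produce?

q_i = 27.875

Inverting demand: P = 247 − Q.
With 7 symmetric Cournot firms, each firm's FOC gives 247 − 8q = 24, so q = 27.875, Q = 7·27.875 = 195.125, and P = 51.875.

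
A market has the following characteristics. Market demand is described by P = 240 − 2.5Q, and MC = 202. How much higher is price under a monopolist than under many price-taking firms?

Competitive firms price at marginal cost: P = 202, giving Q = 15.2.
The monopolist equates marginal revenue to marginal cost: 240 − 5Q = 202, so Q = 7.6. From demand, P = 221.
Change in price: 221 − 202 = 19.

P rises by 19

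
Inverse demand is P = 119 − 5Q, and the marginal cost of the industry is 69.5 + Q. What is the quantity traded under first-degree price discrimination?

A perfectly discriminating monopolist sells every unit with P(Q) ≥ MC(Q), so output equals the competitive quantity Q = 8.25. Each buyer pays their reservation price, so CS = 0 and the firm captures all surplus.

Q = 8.25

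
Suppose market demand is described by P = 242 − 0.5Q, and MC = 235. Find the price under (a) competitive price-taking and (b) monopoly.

Perfect competition: P = MC = 235, so 242 − 0.5Q = 235 and Q = 14.
Monopoly sets MR = MC: 242 − Q = 235 ⇒ Q = 7, P = 242 − 0.5·7 = 238.5.

Competition: P = 235; Monopoly: P = 238.5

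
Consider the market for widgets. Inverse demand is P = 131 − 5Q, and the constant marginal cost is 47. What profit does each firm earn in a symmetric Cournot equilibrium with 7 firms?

π_i = 22.05

With 7 symmetric Cournot firms, each firm's FOC gives 131 − 40q = 47, so q = 2.1, Q = 7·2.1 = 14.7, and P = 57.5.
Each firm's profit = (57.5 − 47)·2.1 = 22.05.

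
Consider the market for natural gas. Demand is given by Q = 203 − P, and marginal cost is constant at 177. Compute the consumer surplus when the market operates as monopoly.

CS = 84.5

Inverting demand: P = 203 − Q.
A monopolist chooses Q where MR = MC. MR = 203 − 2Q; setting this equal to 177 gives Q = 13 and P = 190.
CS = ½·(203 − 190)·13 = 84.5.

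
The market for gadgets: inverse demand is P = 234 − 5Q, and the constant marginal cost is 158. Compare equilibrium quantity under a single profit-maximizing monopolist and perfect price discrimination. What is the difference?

Equilibrium quantity rises by 7.6

Monopoly sets MR = MC: 234 − 10Q = 158 ⇒ Q = 7.6, P = 234 − 5·7.6 = 196.
Under first-degree price discrimination the firm charges each unit its demand price and produces up to where P = MC, i.e. Q = 15.2. Consumer surplus is zero; producer surplus equals total surplus.
Change in equilibrium quantity: 15.2 − 7.6 = 7.6.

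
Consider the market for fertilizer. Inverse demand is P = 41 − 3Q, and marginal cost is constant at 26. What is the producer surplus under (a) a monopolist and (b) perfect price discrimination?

The monopolist equates marginal revenue to marginal cost: 41 − 6Q = 26, so Q = 2.5. From demand, P = 33.5.
PS = (33.5 − 26)·2.5 = 18.75.
A perfectly discriminating monopolist sells every unit with P(Q) ≥ MC(Q), so output equals the competitive quantity Q = 5. Each buyer pays their reservation price, so CS = 0 and the firm captures all surplus.
PS = ½·(41 − 26)·5 = 37.5.

Monopoly: PS = 18.75; Perfect PD: PS = 37.5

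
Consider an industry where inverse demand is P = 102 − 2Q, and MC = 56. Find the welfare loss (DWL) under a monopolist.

DWL = 132.25

Under competition P = MC = 56, so Q = (102 − 56)/2 = 23.
The monopolist equates marginal revenue to marginal cost: 102 − 4Q = 56, so Q = 11.5. From demand, P = 79.
DWL is the triangle between Q = 11.5 and Q = 23: ½·(23 − 11.5)·(79 − 56) = 132.25.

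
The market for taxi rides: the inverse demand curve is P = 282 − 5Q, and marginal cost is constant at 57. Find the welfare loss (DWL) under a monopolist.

DWL = 1265.625

Competitive firms price at marginal cost: P = 57, giving Q = 45.
Monopoly sets MR = MC: 282 − 10Q = 57 ⇒ Q = 22.5, P = 282 − 5·22.5 = 169.5.
DWL is the triangle between Q = 22.5 and Q = 45: ½·(45 − 22.5)·(169.5 − 57) = 1265.625.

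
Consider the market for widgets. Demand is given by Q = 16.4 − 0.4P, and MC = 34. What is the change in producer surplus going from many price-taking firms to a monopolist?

PS rises by 4.9

Inverting demand: P = 41 − 2.5Q.
Competitive firms price at marginal cost: P = 34, giving Q = 2.8.
PS = (34 − 34)·2.8 = 0.
The monopolist equates marginal revenue to marginal cost: 41 − 5Q = 34, so Q = 1.4. From demand, P = 37.5.
PS = (37.5 − 34)·1.4 = 4.9.
Change in producer surplus: 4.9 − 0 = 4.9.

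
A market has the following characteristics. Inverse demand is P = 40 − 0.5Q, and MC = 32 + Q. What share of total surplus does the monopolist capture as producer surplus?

The monopolist equates marginal revenue to marginal cost: 40 − Q = 32 + Q, so Q = 4. From demand, P = 38.
CS = ½·(40 − 38)·4 = 4.
PS = P·Q − VC(Q) = 38·4 − (32·4 + ½·1·4²) = 16.
Share captured = PS/TS = 16/20 = 0.8.

PS/TS = 0.8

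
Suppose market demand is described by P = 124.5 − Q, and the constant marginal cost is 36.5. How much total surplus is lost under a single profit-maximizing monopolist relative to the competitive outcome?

DWL = 968

Under competition P = MC = 36.5, so Q = (124.5 − 36.5)/1 = 88.
Monopoly sets MR = MC: 124.5 − 2Q = 36.5 ⇒ Q = 44, P = 124.5 − 44 = 80.5.
DWL is the triangle between Q = 44 and Q = 88: ½·(88 − 44)·(80.5 − 36.5) = 968.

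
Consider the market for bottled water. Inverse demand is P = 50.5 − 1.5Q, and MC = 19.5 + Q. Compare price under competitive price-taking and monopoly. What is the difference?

Competitive equilibrium sets price equal to marginal cost: 50.5 − 1.5Q = 19.5 + Q, so Q = 12.4 and P = 31.9.
Monopoly sets MR = MC: 50.5 − 3Q = 19.5 + Q ⇒ Q = 7.75, P = 50.5 − 1.5·7.75 = 38.875.
Change in price: 38.875 − 31.9 = 6.975.

Price rises by 6.975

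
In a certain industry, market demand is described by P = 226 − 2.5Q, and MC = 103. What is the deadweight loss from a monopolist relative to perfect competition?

Competitive firms price at marginal cost: P = 103, giving Q = 49.2.
Monopoly sets MR = MC: 226 − 5Q = 103 ⇒ Q = 24.6, P = 226 − 2.5·24.6 = 164.5.
DWL is the triangle between Q = 24.6 and Q = 49.2: ½·(49.2 − 24.6)·(164.5 − 103) = 756.45.

DWL = 756.45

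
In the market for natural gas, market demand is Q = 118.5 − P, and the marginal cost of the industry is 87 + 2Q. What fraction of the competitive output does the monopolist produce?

Q_m/Q_c = 0.75

Inverting demand: P = 118.5 − Q.
Monopoly sets MR = MC: 118.5 − 2Q = 87 + 2Q ⇒ Q = 7.875, P = 118.5 − 7.875 = 110.625.
Competitive equilibrium sets price equal to marginal cost: 118.5 − Q = 87 + 2Q, so Q = 10.5 and P = 108.
Ratio Q_m/Q_c = 7.875/10.5 = 0.75.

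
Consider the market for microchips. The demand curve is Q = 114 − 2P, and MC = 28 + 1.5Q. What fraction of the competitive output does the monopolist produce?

Q_m/Q_c = 0.8

Inverting demand: P = 57 − 0.5Q.
A monopolist chooses Q where MR = MC. MR = 57 − Q; setting this equal to 28 + 1.5Q gives Q = 11.6 and P = 51.2.
Competitive equilibrium sets price equal to marginal cost: 57 − 0.5Q = 28 + 1.5Q, so Q = 14.5 and P = 49.75.
Ratio Q_m/Q_c = 11.6/14.5 = 0.8.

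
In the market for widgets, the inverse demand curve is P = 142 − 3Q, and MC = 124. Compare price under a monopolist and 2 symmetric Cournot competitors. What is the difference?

Price falls by 3

Monopoly sets MR = MC: 142 − 6Q = 124 ⇒ Q = 3, P = 142 − 3·3 = 133.
In a 2-firm Cournot equilibrium, symmetry and the first-order condition give q = (142 − 124)/(9) = 2. So Q = 4 and P = 130.
Change in price: 130 − 133 = −3.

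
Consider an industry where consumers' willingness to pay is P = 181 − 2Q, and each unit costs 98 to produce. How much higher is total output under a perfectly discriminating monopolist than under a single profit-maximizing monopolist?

Total output rises by 20.75

Monopoly sets MR = MC: 181 − 4Q = 98 ⇒ Q = 20.75, P = 181 − 2·20.75 = 139.5.
A perfectly discriminating monopolist sells every unit with P(Q) ≥ MC(Q), so output equals the competitive quantity Q = 41.5. Each buyer pays their reservation price, so CS = 0 and the firm captures all surplus.
Change in total output: 41.5 − 20.75 = 20.75.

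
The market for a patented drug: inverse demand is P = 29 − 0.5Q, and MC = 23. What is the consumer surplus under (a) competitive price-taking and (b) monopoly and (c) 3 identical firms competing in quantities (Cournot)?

Perfect competition: P = MC = 23, so 29 − 0.5Q = 23 and Q = 12.
CS = ½·(29 − 23)·12 = 36.
Monopoly sets MR = MC: 29 − Q = 23 ⇒ Q = 6, P = 29 − 0.5·6 = 26.
CS = ½·(29 − 26)·6 = 9.
With 3 symmetric Cournot firms, each firm's FOC gives 29 − 2q = 23, so q = 3, Q = 3·3 = 9, and P = 24.5.
CS = ½·(29 − 24.5)·9 = 20.25.

Competition: CS = 36; Monopoly: CS = 9; Cournot: CS = 20.25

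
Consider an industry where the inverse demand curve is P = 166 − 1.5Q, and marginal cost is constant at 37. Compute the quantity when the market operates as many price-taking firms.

Q = 86

Competitive firms price at marginal cost: P = 37, giving Q = 86.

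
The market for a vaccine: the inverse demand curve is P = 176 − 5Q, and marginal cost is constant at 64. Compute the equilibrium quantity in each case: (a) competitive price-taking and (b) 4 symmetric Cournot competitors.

Competition: Q = 22.4; Cournot: Q = 17.92

Competitive firms price at marginal cost: P = 64, giving Q = 22.4.
Cournot with 4 identical firms: the symmetric best-response condition is 176 − 25q = 64. Each firm produces q = 4.48, total output Q = 17.92, price P = 86.4.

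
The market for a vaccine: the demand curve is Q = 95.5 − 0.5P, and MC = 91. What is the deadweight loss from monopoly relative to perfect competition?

Inverting demand: P = 191 − 2Q.
Competitive firms price at marginal cost: P = 91, giving Q = 50.
A monopolist chooses Q where MR = MC. MR = 191 − 4Q; setting this equal to 91 gives Q = 25 and P = 141.
DWL is the triangle between Q = 25 and Q = 50: ½·(50 − 25)·(141 − 91) = 625.

DWL = 625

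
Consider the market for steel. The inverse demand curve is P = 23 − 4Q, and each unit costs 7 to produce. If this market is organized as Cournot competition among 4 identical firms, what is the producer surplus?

PS = 10.24

In a 4-firm Cournot equilibrium, symmetry and the first-order condition give q = (23 − 7)/(20) = 0.8. So Q = 3.2 and P = 10.2.
PS = (10.2 − 7)·3.2 = 10.24.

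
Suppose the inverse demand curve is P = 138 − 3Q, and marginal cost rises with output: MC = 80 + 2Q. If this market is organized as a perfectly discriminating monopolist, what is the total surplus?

TS = 336.4

Under first-degree price discrimination the firm charges each unit its demand price and produces up to where P = MC, i.e. Q = 11.6. Consumer surplus is zero; producer surplus equals total surplus.
TS = 336.4 (equal to competitive TS).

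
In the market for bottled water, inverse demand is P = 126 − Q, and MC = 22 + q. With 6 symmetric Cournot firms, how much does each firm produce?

q_i = 13

Cournot with 6 identical firms: the symmetric best-response condition is 126 − 7q = 22 + q. Each firm produces q = 13, total output Q = 78, price P = 48.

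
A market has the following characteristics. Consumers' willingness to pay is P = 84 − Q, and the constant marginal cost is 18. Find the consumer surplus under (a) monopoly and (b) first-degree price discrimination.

The monopolist equates marginal revenue to marginal cost: 84 − 2Q = 18, so Q = 33. From demand, P = 51.
CS = ½·(84 − 51)·33 = 544.5.
A perfectly discriminating monopolist sells every unit with P(Q) ≥ MC(Q), so output equals the competitive quantity Q = 66. Each buyer pays their reservation price, so CS = 0 and the firm captures all surplus.
CS = 0.

Monopoly: CS = 544.5; Perfect PD: CS = 0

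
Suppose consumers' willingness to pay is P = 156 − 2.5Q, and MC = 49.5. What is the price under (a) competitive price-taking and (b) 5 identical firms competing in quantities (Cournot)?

Competitive firms price at marginal cost: P = 49.5, giving Q = 42.6.
Cournot with 5 identical firms: the symmetric best-response condition is 156 − 15q = 49.5. Each firm produces q = 7.1, total output Q = 35.5, price P = 67.25.

Competition: P = 49.5; Cournot: P = 67.25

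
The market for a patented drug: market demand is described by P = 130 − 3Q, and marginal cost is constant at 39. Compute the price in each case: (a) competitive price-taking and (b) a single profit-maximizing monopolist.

Perfect competition: P = MC = 39, so 130 − 3Q = 39 and Q = 91/3.
A monopolist chooses Q where MR = MC. MR = 130 − 6Q; setting this equal to 39 gives Q = 91/6 and P = 84.5.

Competition: P = 39; Monopoly: P = 84.5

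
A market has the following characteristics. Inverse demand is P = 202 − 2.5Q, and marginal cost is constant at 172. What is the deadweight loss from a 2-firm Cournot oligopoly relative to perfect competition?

DWL = 20

Under competition P = MC = 172, so Q = (202 − 172)/2.5 = 12.
Cournot with 2 identical firms: the symmetric best-response condition is 202 − 7.5q = 172. Each firm produces q = 4, total output Q = 8, price P = 182.
DWL is the triangle between Q = 8 and Q = 12: ½·(12 − 8)·(182 − 172) = 20.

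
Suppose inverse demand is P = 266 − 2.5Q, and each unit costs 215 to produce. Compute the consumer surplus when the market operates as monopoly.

The monopolist equates marginal revenue to marginal cost: 266 − 5Q = 215, so Q = 10.2. From demand, P = 240.5.
CS = ½·(266 − 240.5)·10.2 = 130.05.

CS = 130.05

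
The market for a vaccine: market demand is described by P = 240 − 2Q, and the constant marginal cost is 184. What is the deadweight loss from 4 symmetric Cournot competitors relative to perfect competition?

Competitive firms price at marginal cost: P = 184, giving Q = 28.
With 4 symmetric Cournot firms, each firm's FOC gives 240 − 10q = 184, so q = 5.6, Q = 4·5.6 = 22.4, and P = 195.2.
DWL is the triangle between Q = 22.4 and Q = 28: ½·(28 − 22.4)·(195.2 − 184) = 31.36.

DWL = 31.36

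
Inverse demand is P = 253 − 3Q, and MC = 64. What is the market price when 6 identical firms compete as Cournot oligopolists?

Cournot with 6 identical firms: the symmetric best-response condition is 253 − 21q = 64. Each firm produces q = 9, total output Q = 54, price P = 91.

P = 91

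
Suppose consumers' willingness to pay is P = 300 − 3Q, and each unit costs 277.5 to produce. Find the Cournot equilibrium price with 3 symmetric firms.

P = 283.125

With 3 symmetric Cournot firms, each firm's FOC gives 300 − 12q = 277.5, so q = 1.875, Q = 3·1.875 = 5.625, and P = 283.125.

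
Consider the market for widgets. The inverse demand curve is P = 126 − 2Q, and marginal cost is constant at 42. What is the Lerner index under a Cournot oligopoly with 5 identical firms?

Lerner index = 0.25

Cournot with 5 identical firms: the symmetric best-response condition is 126 − 12q = 42. Each firm produces q = 7, total output Q = 35, price P = 56.
Lerner index = (P − MC)/P = (56 − 42)/56 = 0.25.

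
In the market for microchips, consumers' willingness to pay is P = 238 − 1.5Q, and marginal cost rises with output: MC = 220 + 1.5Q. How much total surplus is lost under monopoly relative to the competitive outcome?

Under competition P = MC: 238 − 1.5Q = 220 + 1.5Q ⇒ Q = 6, P = 229.
A monopolist chooses Q where MR = MC. MR = 238 − 3Q; setting this equal to 220 + 1.5Q gives Q = 4 and P = 232.
CS = ½·(238 − 229)·6 = 27; PS = (229·6 − 220·6 − ½·1.5·6²) = 27; TS = 54.
CS = ½·(238 − 232)·4 = 12; PS = (232·4 − 220·4 − ½·1.5·4²) = 36; TS = 48.
DWL = 54 − 48 = 6.

DWL = 6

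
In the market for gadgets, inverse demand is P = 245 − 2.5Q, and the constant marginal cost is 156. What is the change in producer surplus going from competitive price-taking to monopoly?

PS rises by 792.1

Competitive firms price at marginal cost: P = 156, giving Q = 35.6.
PS = (156 − 156)·35.6 = 0.
Monopoly sets MR = MC: 245 − 5Q = 156 ⇒ Q = 17.8, P = 245 − 2.5·17.8 = 200.5.
PS = (200.5 − 156)·17.8 = 792.1.
Change in producer surplus: 792.1 − 0 = 792.1.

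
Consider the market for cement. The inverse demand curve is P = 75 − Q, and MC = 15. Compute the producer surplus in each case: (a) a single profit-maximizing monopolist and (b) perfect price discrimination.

Monopoly: PS = 900; Perfect PD: PS = 1800

Monopoly sets MR = MC: 75 − 2Q = 15 ⇒ Q = 30, P = 75 − 30 = 45.
PS = (45 − 15)·30 = 900.
Under first-degree price discrimination the firm charges each unit its demand price and produces up to where P = MC, i.e. Q = 60. Consumer surplus is zero; producer surplus equals total surplus.
PS = ½·(75 − 15)·60 = 1800.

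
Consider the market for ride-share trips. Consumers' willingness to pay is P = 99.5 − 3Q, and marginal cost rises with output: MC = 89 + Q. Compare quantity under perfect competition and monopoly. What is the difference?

Under competition P = MC: 99.5 − 3Q = 89 + Q ⇒ Q = 2.625, P = 91.625.
Monopoly sets MR = MC: 99.5 − 6Q = 89 + Q ⇒ Q = 1.5, P = 99.5 − 3·1.5 = 95.
Change in quantity: 1.5 − 2.625 = −1.125.

Q falls by 1.125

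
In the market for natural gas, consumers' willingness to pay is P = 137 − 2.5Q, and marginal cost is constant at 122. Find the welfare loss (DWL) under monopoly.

Under competition P = MC = 122, so Q = (137 − 122)/2.5 = 6.
A monopolist chooses Q where MR = MC. MR = 137 − 5Q; setting this equal to 122 gives Q = 3 and P = 129.5.
DWL is the triangle between Q = 3 and Q = 6: ½·(6 − 3)·(129.5 − 122) = 11.25.

DWL = 11.25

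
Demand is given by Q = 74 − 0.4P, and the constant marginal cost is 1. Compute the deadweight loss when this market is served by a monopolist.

DWL = 1692.8

Inverting demand: P = 185 − 2.5Q.
Perfect competition: P = MC = 1, so 185 − 2.5Q = 1 and Q = 73.6.
The monopolist equates marginal revenue to marginal cost: 185 − 5Q = 1, so Q = 36.8. From demand, P = 93.
DWL is the triangle between Q = 36.8 and Q = 73.6: ½·(73.6 − 36.8)·(93 − 1) = 1692.8.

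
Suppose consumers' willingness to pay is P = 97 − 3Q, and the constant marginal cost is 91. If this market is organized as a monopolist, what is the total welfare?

TS = 4.5

Monopoly sets MR = MC: 97 − 6Q = 91 ⇒ Q = 1, P = 97 − 3·1 = 94.
CS = ½·(97 − 94)·1 = 1.5; PS = (94 − 91)·1 = 3; TS = 4.5.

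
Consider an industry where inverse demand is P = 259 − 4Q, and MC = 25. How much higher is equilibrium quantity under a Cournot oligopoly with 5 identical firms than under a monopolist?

A monopolist chooses Q where MR = MC. MR = 259 − 8Q; setting this equal to 25 gives Q = 29.25 and P = 142.
In a 5-firm Cournot equilibrium, symmetry and the first-order condition give q = (259 − 25)/(24) = 9.75. So Q = 48.75 and P = 64.
Change in equilibrium quantity: 48.75 − 29.25 = 19.5.

Q rises by 19.5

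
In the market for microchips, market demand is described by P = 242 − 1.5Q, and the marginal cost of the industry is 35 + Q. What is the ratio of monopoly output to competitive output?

Monopoly sets MR = MC: 242 − 3Q = 35 + Q ⇒ Q = 51.75, P = 242 − 1.5·51.75 = 164.375.
Under competition P = MC: 242 − 1.5Q = 35 + Q ⇒ Q = 82.8, P = 117.8.
Ratio Q_m/Q_c = 51.75/82.8 = 0.625.

Q_m/Q_c = 0.625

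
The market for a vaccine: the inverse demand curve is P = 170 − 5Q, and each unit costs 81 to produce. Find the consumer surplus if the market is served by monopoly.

Monopoly sets MR = MC: 170 − 10Q = 81 ⇒ Q = 8.9, P = 170 − 5·8.9 = 125.5.
CS = ½·(170 − 125.5)·8.9 = 198.025.

CS = 198.025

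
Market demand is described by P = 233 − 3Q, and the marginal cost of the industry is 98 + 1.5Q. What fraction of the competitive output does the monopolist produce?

A monopolist chooses Q where MR = MC. MR = 233 − 6Q; setting this equal to 98 + 1.5Q gives Q = 18 and P = 179.
Competitive equilibrium sets price equal to marginal cost: 233 − 3Q = 98 + 1.5Q, so Q = 30 and P = 143.
Ratio Q_m/Q_c = 18/30 = 0.6.

Q_m/Q_c = 0.6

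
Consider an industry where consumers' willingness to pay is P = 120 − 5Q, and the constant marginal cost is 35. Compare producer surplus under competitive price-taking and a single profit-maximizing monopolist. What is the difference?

PS rises by 361.25

Under competition P = MC = 35, so Q = (120 − 35)/5 = 17.
PS = (35 − 35)·17 = 0.
The monopolist equates marginal revenue to marginal cost: 120 − 10Q = 35, so Q = 8.5. From demand, P = 77.5.
PS = (77.5 − 35)·8.5 = 361.25.
Change in producer surplus: 361.25 − 0 = 361.25.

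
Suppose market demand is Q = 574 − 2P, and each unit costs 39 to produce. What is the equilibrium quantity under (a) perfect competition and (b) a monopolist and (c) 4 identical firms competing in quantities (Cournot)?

Inverting demand: P = 287 − 0.5Q.
Perfect competition: P = MC = 39, so 287 − 0.5Q = 39 and Q = 496.
A monopolist chooses Q where MR = MC. MR = 287 − Q; setting this equal to 39 gives Q = 248 and P = 163.
Cournot with 4 identical firms: the symmetric best-response condition is 287 − 2.5q = 39. Each firm produces q = 99.2, total output Q = 396.8, price P = 88.6.

Competition: Q = 496; Monopoly: Q = 248; Cournot: Q = 396.8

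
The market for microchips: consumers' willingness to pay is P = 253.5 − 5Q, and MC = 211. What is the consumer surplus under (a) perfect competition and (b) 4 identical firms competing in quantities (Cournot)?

Competitive firms price at marginal cost: P = 211, giving Q = 8.5.
CS = ½·(253.5 − 211)·8.5 = 180.625.
In a 4-firm Cournot equilibrium, symmetry and the first-order condition give q = (253.5 − 211)/(25) = 1.7. So Q = 6.8 and P = 219.5.
CS = ½·(253.5 − 219.5)·6.8 = 115.6.

Competition: CS = 180.625; Cournot: CS = 115.6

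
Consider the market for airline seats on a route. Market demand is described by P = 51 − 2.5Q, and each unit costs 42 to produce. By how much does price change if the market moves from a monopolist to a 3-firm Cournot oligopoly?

Price falls by 2.25

Monopoly sets MR = MC: 51 − 5Q = 42 ⇒ Q = 1.8, P = 51 − 2.5·1.8 = 46.5.
In a 3-firm Cournot equilibrium, symmetry and the first-order condition give q = (51 − 42)/(10) = 0.9. So Q = 2.7 and P = 44.25.
Change in price: 44.25 − 46.5 = −2.25.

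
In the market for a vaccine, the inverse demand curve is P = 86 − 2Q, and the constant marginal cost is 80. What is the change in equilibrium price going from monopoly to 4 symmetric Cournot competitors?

P falls by 1.8

Monopoly sets MR = MC: 86 − 4Q = 80 ⇒ Q = 1.5, P = 86 − 2·1.5 = 83.
In a 4-firm Cournot equilibrium, symmetry and the first-order condition give q = (86 − 80)/(10) = 0.6. So Q = 2.4 and P = 81.2.
Change in equilibrium price: 81.2 − 83 = −1.8.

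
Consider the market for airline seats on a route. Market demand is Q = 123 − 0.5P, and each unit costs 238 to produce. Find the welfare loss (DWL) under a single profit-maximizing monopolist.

Inverting demand: P = 246 − 2Q.
Perfect competition: P = MC = 238, so 246 − 2Q = 238 and Q = 4.
Monopoly sets MR = MC: 246 − 4Q = 238 ⇒ Q = 2, P = 246 − 2·2 = 242.
DWL is the triangle between Q = 2 and Q = 4: ½·(4 − 2)·(242 − 238) = 4.

DWL = 4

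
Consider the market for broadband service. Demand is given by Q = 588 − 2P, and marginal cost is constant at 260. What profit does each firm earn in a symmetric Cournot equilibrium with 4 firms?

π_i = 92.48

Inverting demand: P = 294 − 0.5Q.
Cournot with 4 identical firms: the symmetric best-response condition is 294 − 2.5q = 260. Each firm produces q = 13.6, total output Q = 54.4, price P = 266.8.
Each firm's profit = (266.8 − 260)·13.6 = 92.48.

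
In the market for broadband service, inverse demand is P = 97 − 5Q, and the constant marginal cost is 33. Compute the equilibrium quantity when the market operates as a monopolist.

Monopoly sets MR = MC: 97 − 10Q = 33 ⇒ Q = 6.4, P = 97 − 5·6.4 = 65.

Q = 6.4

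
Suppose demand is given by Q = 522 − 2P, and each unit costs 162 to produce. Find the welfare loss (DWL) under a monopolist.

Inverting demand: P = 261 − 0.5Q.
Competitive firms price at marginal cost: P = 162, giving Q = 198.
Monopoly sets MR = MC: 261 − Q = 162 ⇒ Q = 99, P = 261 − 0.5·99 = 211.5.
DWL is the triangle between Q = 99 and Q = 198: ½·(198 − 99)·(211.5 − 162) = 2450.25.

DWL = 2450.25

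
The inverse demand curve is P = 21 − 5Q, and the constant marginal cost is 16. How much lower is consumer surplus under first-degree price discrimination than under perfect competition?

Consumer surplus falls by 2.5

Perfect competition: P = MC = 16, so 21 − 5Q = 16 and Q = 1.
CS = ½·(21 − 16)·1 = 2.5.
A perfectly discriminating monopolist sells every unit with P(Q) ≥ MC(Q), so output equals the competitive quantity Q = 1. Each buyer pays their reservation price, so CS = 0 and the firm captures all surplus.
CS = 0.
Change in consumer surplus: 0 − 2.5 = −2.5.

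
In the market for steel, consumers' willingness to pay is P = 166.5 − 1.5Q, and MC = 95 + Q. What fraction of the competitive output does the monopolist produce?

Q_m/Q_c = 0.625

The monopolist equates marginal revenue to marginal cost: 166.5 − 3Q = 95 + Q, so Q = 17.875. From demand, P = 2235/16.
Competitive equilibrium sets price equal to marginal cost: 166.5 − 1.5Q = 95 + Q, so Q = 28.6 and P = 123.6.
Ratio Q_m/Q_c = 17.875/28.6 = 0.625.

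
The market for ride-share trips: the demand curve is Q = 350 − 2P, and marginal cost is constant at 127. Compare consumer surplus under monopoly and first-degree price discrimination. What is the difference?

CS falls by 576

Inverting demand: P = 175 − 0.5Q.
The monopolist equates marginal revenue to marginal cost: 175 − Q = 127, so Q = 48. From demand, P = 151.
CS = ½·(175 − 151)·48 = 576.
With perfect price discrimination, output is the efficient level Q = 96 (where demand meets MC), but every buyer pays their willingness to pay: CS = 0 and PS = total surplus.
CS = 0.
Change in consumer surplus: 0 − 576 = −576.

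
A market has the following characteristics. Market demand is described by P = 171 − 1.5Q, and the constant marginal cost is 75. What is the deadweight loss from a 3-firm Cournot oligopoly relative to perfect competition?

DWL = 192

Competitive firms price at marginal cost: P = 75, giving Q = 64.
Cournot with 3 identical firms: the symmetric best-response condition is 171 − 6q = 75. Each firm produces q = 16, total output Q = 48, price P = 99.
DWL is the triangle between Q = 48 and Q = 64: ½·(64 − 48)·(99 − 75) = 192.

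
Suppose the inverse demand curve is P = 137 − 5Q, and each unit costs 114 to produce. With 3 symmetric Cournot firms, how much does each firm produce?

q_i = 1.15

In a 3-firm Cournot equilibrium, symmetry and the first-order condition give q = (137 − 114)/(20) = 1.15. So Q = 3.45 and P = 119.75.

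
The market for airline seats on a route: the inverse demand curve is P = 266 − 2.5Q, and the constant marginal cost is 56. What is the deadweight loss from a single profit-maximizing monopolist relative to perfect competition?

DWL = 2205

Under competition P = MC = 56, so Q = (266 − 56)/2.5 = 84.
Monopoly sets MR = MC: 266 − 5Q = 56 ⇒ Q = 42, P = 266 − 2.5·42 = 161.
DWL is the triangle between Q = 42 and Q = 84: ½·(84 − 42)·(161 − 56) = 2205.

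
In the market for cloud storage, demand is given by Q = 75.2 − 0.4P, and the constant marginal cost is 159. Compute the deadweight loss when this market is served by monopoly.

Inverting demand: P = 188 − 2.5Q.
Perfect competition: P = MC = 159, so 188 − 2.5Q = 159 and Q = 11.6.
A monopolist chooses Q where MR = MC. MR = 188 − 5Q; setting this equal to 159 gives Q = 5.8 and P = 173.5.
DWL is the triangle between Q = 5.8 and Q = 11.6: ½·(11.6 − 5.8)·(173.5 − 159) = 42.05.

DWL = 42.05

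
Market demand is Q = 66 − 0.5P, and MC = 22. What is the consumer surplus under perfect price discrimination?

Inverting demand: P = 132 − 2Q.
Under first-degree price discrimination the firm charges each unit its demand price and produces up to where P = MC, i.e. Q = 55. Consumer surplus is zero; producer surplus equals total surplus.
CS = 0.

CS = 0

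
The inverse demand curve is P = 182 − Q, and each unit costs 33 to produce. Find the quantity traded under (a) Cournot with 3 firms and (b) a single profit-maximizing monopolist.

In a 3-firm Cournot equilibrium, symmetry and the first-order condition give q = (182 − 33)/(4) = 37.25. So Q = 111.75 and P = 70.25.
The monopolist equates marginal revenue to marginal cost: 182 − 2Q = 33, so Q = 74.5. From demand, P = 107.5.

Cournot: Q = 111.75; Monopoly: Q = 74.5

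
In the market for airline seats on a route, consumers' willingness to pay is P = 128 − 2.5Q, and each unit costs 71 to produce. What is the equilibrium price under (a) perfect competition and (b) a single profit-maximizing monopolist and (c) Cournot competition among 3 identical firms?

Competitive firms price at marginal cost: P = 71, giving Q = 22.8.
Monopoly sets MR = MC: 128 − 5Q = 71 ⇒ Q = 11.4, P = 128 − 2.5·11.4 = 99.5.
In a 3-firm Cournot equilibrium, symmetry and the first-order condition give q = (128 − 71)/(10) = 5.7. So Q = 17.1 and P = 85.25.

Competition: P = 71; Monopoly: P = 99.5; Cournot: P = 85.25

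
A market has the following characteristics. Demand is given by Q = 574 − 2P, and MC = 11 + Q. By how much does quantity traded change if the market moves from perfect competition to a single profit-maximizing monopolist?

Quantity traded falls by 46

Inverting demand: P = 287 − 0.5Q.
Competitive equilibrium sets price equal to marginal cost: 287 − 0.5Q = 11 + Q, so Q = 184 and P = 195.
Monopoly sets MR = MC: 287 − Q = 11 + Q ⇒ Q = 138, P = 287 − 0.5·138 = 218.
Change in quantity traded: 138 − 184 = −46.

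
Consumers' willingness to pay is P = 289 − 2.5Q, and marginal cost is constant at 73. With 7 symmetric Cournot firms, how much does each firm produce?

Cournot with 7 identical firms: the symmetric best-response condition is 289 − 20q = 73. Each firm produces q = 10.8, total output Q = 75.6, price P = 100.

q_i = 10.8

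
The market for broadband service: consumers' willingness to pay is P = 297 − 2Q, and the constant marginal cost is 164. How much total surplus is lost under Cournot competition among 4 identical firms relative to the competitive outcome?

DWL = 176.89

Competitive firms price at marginal cost: P = 164, giving Q = 66.5.
With 4 symmetric Cournot firms, each firm's FOC gives 297 − 10q = 164, so q = 13.3, Q = 4·13.3 = 53.2, and P = 190.6.
DWL is the triangle between Q = 53.2 and Q = 66.5: ½·(66.5 − 53.2)·(190.6 − 164) = 176.89.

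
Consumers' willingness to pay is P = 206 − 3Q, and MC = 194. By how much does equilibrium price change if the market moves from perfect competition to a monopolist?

Equilibrium price rises by 6

Competitive firms price at marginal cost: P = 194, giving Q = 4.
The monopolist equates marginal revenue to marginal cost: 206 − 6Q = 194, so Q = 2. From demand, P = 200.
Change in equilibrium price: 200 − 194 = 6.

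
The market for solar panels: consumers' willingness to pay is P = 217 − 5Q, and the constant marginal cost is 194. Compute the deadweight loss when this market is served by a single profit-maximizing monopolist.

Competitive firms price at marginal cost: P = 194, giving Q = 4.6.
A monopolist chooses Q where MR = MC. MR = 217 − 10Q; setting this equal to 194 gives Q = 2.3 and P = 205.5.
DWL is the triangle between Q = 2.3 and Q = 4.6: ½·(4.6 − 2.3)·(205.5 − 194) = 13.225.

DWL = 13.225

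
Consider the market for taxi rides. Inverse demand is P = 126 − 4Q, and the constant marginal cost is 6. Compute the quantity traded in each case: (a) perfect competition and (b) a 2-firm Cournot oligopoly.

Perfect competition: P = MC = 6, so 126 − 4Q = 6 and Q = 30.
In a 2-firm Cournot equilibrium, symmetry and the first-order condition give q = (126 − 6)/(12) = 10. So Q = 20 and P = 46.

Competition: Q = 30; Cournot: Q = 20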